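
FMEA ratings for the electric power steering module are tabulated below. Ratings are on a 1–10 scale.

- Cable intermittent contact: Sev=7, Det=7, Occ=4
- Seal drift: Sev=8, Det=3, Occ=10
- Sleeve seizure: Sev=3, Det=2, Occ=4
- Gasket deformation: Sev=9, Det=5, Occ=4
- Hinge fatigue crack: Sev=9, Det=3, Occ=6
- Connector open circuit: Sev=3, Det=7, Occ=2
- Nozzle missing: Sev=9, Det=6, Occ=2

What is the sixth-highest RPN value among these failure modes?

RPN = Severity × Occurrence × Detection:
  Cable intermittent contact: 7 × 4 × 7 = 196
  Seal drift: 8 × 10 × 3 = 240
  Sleeve seizure: 3 × 4 × 2 = 24
  Gasket deformation: 9 × 4 × 5 = 180
  Hinge fatigue crack: 9 × 6 × 3 = 162
  Connector open circuit: 3 × 2 × 7 = 42
  Nozzle missing: 9 × 2 × 6 = 108
Sorted descending: 240, 196, 180, 162, 108, 42, 24.
The sixth-highest RPN is 42 (Connector open circuit).

42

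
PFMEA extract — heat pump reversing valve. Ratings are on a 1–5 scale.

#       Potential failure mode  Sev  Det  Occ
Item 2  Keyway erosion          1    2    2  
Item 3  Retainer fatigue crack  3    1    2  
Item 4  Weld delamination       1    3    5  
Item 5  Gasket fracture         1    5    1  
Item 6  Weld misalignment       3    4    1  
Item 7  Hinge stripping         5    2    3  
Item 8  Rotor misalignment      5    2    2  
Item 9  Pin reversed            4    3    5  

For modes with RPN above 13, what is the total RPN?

RPN = Severity × Occurrence × Detection:
  Item 2: 1 × 2 × 2 = 4
  Item 3: 3 × 2 × 1 = 6
  Item 4: 1 × 5 × 3 = 15
  Item 5: 1 × 1 × 5 = 5
  Item 6: 3 × 1 × 4 = 12
  Item 7: 5 × 3 × 2 = 30
  Item 8: 5 × 2 × 2 = 20
  Item 9: 4 × 5 × 3 = 60
RPN > 13: Item 4 (15), Item 7 (30), Item 8 (20), Item 9 (60).
Sum: 15 + 30 + 20 + 60 = 125.

125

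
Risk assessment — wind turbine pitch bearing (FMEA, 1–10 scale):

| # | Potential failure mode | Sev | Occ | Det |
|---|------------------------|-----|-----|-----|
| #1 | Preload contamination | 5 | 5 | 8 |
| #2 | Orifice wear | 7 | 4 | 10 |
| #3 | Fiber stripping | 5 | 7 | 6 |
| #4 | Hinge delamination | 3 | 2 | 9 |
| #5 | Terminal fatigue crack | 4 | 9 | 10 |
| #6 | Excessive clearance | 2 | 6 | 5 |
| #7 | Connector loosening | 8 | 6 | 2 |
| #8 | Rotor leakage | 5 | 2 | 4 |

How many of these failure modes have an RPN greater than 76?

RPN = Severity × Occurrence × Detection:
  #1: 5 × 5 × 8 = 200
  #2: 7 × 4 × 10 = 280
  #3: 5 × 7 × 6 = 210
  #4: 3 × 2 × 9 = 54
  #5: 4 × 9 × 10 = 360
  #6: 2 × 6 × 5 = 60
  #7: 8 × 6 × 2 = 96
  #8: 5 × 2 × 4 = 40
Modes with RPN > 76: #1 (200), #2 (280), #3 (210), #5 (360), #7 (96) → 5.

5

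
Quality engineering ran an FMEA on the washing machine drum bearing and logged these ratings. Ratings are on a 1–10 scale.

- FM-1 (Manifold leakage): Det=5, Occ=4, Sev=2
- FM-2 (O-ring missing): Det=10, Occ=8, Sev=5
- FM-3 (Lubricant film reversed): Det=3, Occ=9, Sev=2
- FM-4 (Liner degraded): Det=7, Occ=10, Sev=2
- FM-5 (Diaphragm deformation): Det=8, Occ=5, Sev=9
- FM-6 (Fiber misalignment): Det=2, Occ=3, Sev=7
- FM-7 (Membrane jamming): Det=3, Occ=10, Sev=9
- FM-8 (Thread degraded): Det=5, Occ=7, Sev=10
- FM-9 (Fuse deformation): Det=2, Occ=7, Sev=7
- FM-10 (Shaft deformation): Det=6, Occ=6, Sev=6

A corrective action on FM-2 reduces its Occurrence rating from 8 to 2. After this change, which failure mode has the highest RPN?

FM-5

RPN = Severity × Occurrence × Detection:
  FM-1: 2 × 4 × 5 = 40
  FM-2: 5 × 8 × 10 = 400
  FM-3: 2 × 9 × 3 = 54
  FM-4: 2 × 10 × 7 = 140
  FM-5: 9 × 5 × 8 = 360
  FM-6: 7 × 3 × 2 = 42
  FM-7: 9 × 10 × 3 = 270
  FM-8: 10 × 7 × 5 = 350
  FM-9: 7 × 7 × 2 = 98
  FM-10: 6 × 6 × 6 = 216
After action: FM-2 → 5 × 2 × 10 = 100.
Revised RPNs: FM-5=360, FM-8=350, FM-7=270, FM-10=216, FM-4=140, FM-2=100, FM-9=98, FM-3=54, FM-6=42, FM-1=40.
Highest is now FM-5 (360).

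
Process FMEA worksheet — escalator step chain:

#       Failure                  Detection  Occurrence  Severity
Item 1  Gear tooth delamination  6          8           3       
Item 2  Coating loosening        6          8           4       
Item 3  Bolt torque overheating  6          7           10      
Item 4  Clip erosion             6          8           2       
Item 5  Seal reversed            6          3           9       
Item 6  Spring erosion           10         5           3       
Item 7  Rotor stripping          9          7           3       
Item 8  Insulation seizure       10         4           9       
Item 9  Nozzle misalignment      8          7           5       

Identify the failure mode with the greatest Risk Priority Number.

Item 3

RPN = Severity × Occurrence × Detection:
  Item 1: 3 × 8 × 6 = 144
  Item 2: 4 × 8 × 6 = 192
  Item 3: 10 × 7 × 6 = 420
  Item 4: 2 × 8 × 6 = 96
  Item 5: 9 × 3 × 6 = 162
  Item 6: 3 × 5 × 10 = 150
  Item 7: 3 × 7 × 9 = 189
  Item 8: 9 × 4 × 10 = 360
  Item 9: 5 × 7 × 8 = 280
Highest RPN is 420 → Item 3.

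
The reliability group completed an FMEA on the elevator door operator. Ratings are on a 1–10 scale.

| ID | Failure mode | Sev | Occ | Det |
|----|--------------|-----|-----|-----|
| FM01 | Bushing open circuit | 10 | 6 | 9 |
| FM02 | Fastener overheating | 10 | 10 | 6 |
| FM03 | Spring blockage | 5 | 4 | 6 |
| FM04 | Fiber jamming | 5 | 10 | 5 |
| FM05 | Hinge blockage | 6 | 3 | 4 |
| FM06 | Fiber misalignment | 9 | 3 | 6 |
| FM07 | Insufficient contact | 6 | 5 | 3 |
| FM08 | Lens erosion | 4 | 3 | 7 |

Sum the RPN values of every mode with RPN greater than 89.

RPN = Severity × Occurrence × Detection:
  FM01: 10 × 6 × 9 = 540
  FM02: 10 × 10 × 6 = 600
  FM03: 5 × 4 × 6 = 120
  FM04: 5 × 10 × 5 = 250
  FM05: 6 × 3 × 4 = 72
  FM06: 9 × 3 × 6 = 162
  FM07: 6 × 5 × 3 = 90
  FM08: 4 × 3 × 7 = 84
RPN > 89: FM01 (540), FM02 (600), FM03 (120), FM04 (250), FM06 (162), FM07 (90).
Sum: 540 + 600 + 120 + 250 + 162 + 90 = 1762.

1762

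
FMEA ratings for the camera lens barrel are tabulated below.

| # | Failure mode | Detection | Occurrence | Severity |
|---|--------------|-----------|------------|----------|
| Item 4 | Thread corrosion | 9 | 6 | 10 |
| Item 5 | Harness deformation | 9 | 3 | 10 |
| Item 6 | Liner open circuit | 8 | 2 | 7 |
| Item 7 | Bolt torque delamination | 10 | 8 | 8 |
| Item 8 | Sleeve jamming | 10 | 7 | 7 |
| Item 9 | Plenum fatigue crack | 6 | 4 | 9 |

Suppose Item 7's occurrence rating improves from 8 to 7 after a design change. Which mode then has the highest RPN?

RPN = Severity × Occurrence × Detection:
  Item 4: 10 × 6 × 9 = 540
  Item 5: 10 × 3 × 9 = 270
  Item 6: 7 × 2 × 8 = 112
  Item 7: 8 × 8 × 10 = 640
  Item 8: 7 × 7 × 10 = 490
  Item 9: 9 × 4 × 6 = 216
After action: Item 7 → 8 × 7 × 10 = 560.
Revised RPNs: Item 7=560, Item 4=540, Item 8=490, Item 5=270, Item 9=216, Item 6=112.
Highest is now Item 7 (560).

Item 7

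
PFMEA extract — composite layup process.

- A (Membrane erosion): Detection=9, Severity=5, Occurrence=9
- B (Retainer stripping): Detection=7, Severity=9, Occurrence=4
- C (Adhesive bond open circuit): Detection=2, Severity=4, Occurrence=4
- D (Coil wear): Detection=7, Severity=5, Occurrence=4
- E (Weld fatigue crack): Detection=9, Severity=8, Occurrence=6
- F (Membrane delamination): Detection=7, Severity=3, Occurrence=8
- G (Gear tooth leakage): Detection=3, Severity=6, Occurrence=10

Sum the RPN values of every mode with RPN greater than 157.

RPN = Severity × Occurrence × Detection:
  A: 5 × 9 × 9 = 405
  B: 9 × 4 × 7 = 252
  C: 4 × 4 × 2 = 32
  D: 5 × 4 × 7 = 140
  E: 8 × 6 × 9 = 432
  F: 3 × 8 × 7 = 168
  G: 6 × 10 × 3 = 180
RPN > 157: A (405), B (252), E (432), F (168), G (180).
Sum: 405 + 252 + 432 + 168 + 180 = 1437.

1437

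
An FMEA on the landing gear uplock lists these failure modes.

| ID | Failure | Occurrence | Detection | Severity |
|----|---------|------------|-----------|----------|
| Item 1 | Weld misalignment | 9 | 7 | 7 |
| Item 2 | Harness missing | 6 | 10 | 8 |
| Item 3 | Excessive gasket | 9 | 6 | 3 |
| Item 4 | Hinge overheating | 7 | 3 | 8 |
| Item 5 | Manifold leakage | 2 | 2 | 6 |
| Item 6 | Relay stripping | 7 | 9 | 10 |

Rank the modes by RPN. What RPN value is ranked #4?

RPN = Severity × Occurrence × Detection:
  Item 1: 7 × 9 × 7 = 441
  Item 2: 8 × 6 × 10 = 480
  Item 3: 3 × 9 × 6 = 162
  Item 4: 8 × 7 × 3 = 168
  Item 5: 6 × 2 × 2 = 24
  Item 6: 10 × 7 × 9 = 630
Sorted descending: 630, 480, 441, 168, 162, 24.
The fourth-highest RPN is 168 (Item 4).

168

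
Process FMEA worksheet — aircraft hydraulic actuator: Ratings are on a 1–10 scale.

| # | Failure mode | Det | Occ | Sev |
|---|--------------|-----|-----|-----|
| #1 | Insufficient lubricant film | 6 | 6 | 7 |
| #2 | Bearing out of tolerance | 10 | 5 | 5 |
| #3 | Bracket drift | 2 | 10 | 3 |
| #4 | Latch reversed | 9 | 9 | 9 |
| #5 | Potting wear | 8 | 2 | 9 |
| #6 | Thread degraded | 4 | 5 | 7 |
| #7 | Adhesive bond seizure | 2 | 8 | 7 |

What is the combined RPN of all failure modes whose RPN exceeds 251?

RPN = Severity × Occurrence × Detection:
  #1: 7 × 6 × 6 = 252
  #2: 5 × 5 × 10 = 250
  #3: 3 × 10 × 2 = 60
  #4: 9 × 9 × 9 = 729
  #5: 9 × 2 × 8 = 144
  #6: 7 × 5 × 4 = 140
  #7: 7 × 8 × 2 = 112
RPN > 251: #1 (252), #4 (729).
Sum: 252 + 729 = 981.

981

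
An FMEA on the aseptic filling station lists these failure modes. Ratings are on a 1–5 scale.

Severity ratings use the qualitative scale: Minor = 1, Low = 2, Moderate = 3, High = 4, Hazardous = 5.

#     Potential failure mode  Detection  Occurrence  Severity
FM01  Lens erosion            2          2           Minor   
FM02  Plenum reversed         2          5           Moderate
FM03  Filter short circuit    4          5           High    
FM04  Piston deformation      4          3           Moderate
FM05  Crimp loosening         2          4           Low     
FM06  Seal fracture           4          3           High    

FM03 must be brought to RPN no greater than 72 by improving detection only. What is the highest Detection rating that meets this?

3

FM03: S=4, O=5, D=4 → current RPN = 80.
Fixed product = 20. Need 20 × D ≤ 72, so D ≤ 72/20 = 3.60.
Maximum integer Detection rating = 3 (gives RPN 60; D=4 would give 80 > 72).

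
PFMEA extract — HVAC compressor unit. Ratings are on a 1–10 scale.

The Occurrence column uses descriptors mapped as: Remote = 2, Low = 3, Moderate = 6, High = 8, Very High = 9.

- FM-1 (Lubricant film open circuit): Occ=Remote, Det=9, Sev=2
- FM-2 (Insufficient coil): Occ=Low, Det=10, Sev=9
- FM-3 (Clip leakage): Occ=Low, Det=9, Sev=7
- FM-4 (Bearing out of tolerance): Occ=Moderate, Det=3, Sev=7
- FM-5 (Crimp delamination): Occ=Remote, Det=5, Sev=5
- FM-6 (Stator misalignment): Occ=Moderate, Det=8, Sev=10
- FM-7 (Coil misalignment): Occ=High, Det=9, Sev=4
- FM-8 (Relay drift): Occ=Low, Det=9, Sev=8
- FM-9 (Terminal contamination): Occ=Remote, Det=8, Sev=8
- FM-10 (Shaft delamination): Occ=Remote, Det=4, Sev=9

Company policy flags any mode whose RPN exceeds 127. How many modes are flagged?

RPN = Severity × Occurrence × Detection:
  FM-1: 2 × 2 × 9 = 36
  FM-2: 9 × 3 × 10 = 270
  FM-3: 7 × 3 × 9 = 189
  FM-4: 7 × 6 × 3 = 126
  FM-5: 5 × 2 × 5 = 50
  FM-6: 10 × 6 × 8 = 480
  FM-7: 4 × 8 × 9 = 288
  FM-8: 8 × 3 × 9 = 216
  FM-9: 8 × 2 × 8 = 128
  FM-10: 9 × 2 × 4 = 72
Modes with RPN > 127: FM-2 (270), FM-3 (189), FM-6 (480), FM-7 (288), FM-8 (216), FM-9 (128) → 6.

6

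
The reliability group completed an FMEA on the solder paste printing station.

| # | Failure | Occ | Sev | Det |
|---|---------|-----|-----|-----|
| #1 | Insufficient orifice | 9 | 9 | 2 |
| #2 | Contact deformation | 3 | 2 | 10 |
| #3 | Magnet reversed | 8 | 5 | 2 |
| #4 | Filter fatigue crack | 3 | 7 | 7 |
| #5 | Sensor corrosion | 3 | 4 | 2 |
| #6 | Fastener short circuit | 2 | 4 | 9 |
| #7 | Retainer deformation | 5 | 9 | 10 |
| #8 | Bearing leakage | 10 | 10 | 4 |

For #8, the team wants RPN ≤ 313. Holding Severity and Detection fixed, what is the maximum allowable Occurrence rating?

7

#8: S=10, O=10, D=4 → current RPN = 400.
Fixed product = 40. Need 40 × O ≤ 313, so O ≤ 313/40 = 7.83.
Maximum integer Occurrence rating = 7 (gives RPN 280; O=8 would give 320 > 313).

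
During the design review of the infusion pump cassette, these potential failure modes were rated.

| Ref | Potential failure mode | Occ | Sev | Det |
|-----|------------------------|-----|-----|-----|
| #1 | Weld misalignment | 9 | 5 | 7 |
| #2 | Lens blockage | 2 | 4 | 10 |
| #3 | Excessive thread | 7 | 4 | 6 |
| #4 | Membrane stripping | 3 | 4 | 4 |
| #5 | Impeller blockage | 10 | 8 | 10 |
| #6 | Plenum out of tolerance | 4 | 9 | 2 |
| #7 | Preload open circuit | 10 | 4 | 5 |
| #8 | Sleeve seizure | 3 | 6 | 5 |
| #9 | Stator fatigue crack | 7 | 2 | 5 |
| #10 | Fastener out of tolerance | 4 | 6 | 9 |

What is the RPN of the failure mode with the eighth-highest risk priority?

RPN = Severity × Occurrence × Detection:
  #1: 5 × 9 × 7 = 315
  #2: 4 × 2 × 10 = 80
  #3: 4 × 7 × 6 = 168
  #4: 4 × 3 × 4 = 48
  #5: 8 × 10 × 10 = 800
  #6: 9 × 4 × 2 = 72
  #7: 4 × 10 × 5 = 200
  #8: 6 × 3 × 5 = 90
  #9: 2 × 7 × 5 = 70
  #10: 6 × 4 × 9 = 216
Sorted descending: 800, 315, 216, 200, 168, 90, 80, 72, 70, 48.
The eighth-highest RPN is 72 (#6).

72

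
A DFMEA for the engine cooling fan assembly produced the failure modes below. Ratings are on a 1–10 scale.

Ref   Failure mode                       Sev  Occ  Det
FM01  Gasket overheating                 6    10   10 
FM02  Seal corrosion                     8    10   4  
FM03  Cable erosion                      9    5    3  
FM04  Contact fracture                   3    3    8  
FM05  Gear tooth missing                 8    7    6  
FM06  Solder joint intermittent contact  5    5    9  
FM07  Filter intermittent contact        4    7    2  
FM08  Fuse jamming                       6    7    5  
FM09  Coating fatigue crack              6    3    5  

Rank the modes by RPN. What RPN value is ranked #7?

90

RPN = Severity × Occurrence × Detection:
  FM01: 6 × 10 × 10 = 600
  FM02: 8 × 10 × 4 = 320
  FM03: 9 × 5 × 3 = 135
  FM04: 3 × 3 × 8 = 72
  FM05: 8 × 7 × 6 = 336
  FM06: 5 × 5 × 9 = 225
  FM07: 4 × 7 × 2 = 56
  FM08: 6 × 7 × 5 = 210
  FM09: 6 × 3 × 5 = 90
Sorted descending: 600, 336, 320, 225, 210, 135, 90, 72, 56.
The seventh-highest RPN is 90 (FM09).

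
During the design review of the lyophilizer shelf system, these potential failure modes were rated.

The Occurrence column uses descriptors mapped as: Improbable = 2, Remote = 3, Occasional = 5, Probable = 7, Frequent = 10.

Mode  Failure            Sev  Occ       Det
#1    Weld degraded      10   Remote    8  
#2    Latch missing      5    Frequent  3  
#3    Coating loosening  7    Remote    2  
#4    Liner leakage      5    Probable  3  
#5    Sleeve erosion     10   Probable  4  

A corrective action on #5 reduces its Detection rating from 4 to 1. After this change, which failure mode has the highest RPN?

RPN = Severity × Occurrence × Detection:
  #1: 10 × 3 × 8 = 240
  #2: 5 × 10 × 3 = 150
  #3: 7 × 3 × 2 = 42
  #4: 5 × 7 × 3 = 105
  #5: 10 × 7 × 4 = 280
After action: #5 → 10 × 7 × 1 = 70.
Revised RPNs: #1=240, #2=150, #4=105, #5=70, #3=42.
Highest is now #1 (240).

#1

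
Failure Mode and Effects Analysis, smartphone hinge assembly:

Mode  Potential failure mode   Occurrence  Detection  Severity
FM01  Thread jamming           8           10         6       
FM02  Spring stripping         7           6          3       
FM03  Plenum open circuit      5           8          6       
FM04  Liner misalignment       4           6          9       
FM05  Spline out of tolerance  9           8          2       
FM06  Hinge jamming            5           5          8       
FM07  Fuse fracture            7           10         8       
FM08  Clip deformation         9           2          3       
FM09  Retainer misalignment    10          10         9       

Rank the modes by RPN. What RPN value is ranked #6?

200

RPN = Severity × Occurrence × Detection:
  FM01: 6 × 8 × 10 = 480
  FM02: 3 × 7 × 6 = 126
  FM03: 6 × 5 × 8 = 240
  FM04: 9 × 4 × 6 = 216
  FM05: 2 × 9 × 8 = 144
  FM06: 8 × 5 × 5 = 200
  FM07: 8 × 7 × 10 = 560
  FM08: 3 × 9 × 2 = 54
  FM09: 9 × 10 × 10 = 900
Sorted descending: 900, 560, 480, 240, 216, 200, 144, 126, 54.
The sixth-highest RPN is 200 (FM06).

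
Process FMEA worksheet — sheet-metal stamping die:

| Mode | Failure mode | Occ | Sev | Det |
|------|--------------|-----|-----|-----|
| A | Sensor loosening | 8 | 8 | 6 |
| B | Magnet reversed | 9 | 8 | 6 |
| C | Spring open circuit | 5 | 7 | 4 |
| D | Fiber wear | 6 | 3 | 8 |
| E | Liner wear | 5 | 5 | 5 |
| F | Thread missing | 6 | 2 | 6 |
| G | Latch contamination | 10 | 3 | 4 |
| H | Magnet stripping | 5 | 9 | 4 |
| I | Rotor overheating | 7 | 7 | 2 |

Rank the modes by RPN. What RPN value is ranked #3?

RPN = Severity × Occurrence × Detection:
  A: 8 × 8 × 6 = 384
  B: 8 × 9 × 6 = 432
  C: 7 × 5 × 4 = 140
  D: 3 × 6 × 8 = 144
  E: 5 × 5 × 5 = 125
  F: 2 × 6 × 6 = 72
  G: 3 × 10 × 4 = 120
  H: 9 × 5 × 4 = 180
  I: 7 × 7 × 2 = 98
Sorted descending: 432, 384, 180, 144, 140, 125, 120, 98, 72.
The third-highest RPN is 180 (H).

180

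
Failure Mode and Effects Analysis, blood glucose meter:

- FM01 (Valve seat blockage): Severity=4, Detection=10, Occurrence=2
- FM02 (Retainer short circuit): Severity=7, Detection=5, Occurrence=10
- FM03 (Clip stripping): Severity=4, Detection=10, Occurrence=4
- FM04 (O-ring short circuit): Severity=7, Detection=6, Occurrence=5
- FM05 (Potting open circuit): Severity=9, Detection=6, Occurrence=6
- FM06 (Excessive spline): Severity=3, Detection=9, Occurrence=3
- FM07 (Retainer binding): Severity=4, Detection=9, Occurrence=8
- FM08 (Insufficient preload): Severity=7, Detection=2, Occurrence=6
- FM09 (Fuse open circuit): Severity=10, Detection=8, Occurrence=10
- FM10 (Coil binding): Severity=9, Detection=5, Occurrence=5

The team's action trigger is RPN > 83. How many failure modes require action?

RPN = Severity × Occurrence × Detection:
  FM01: 4 × 2 × 10 = 80
  FM02: 7 × 10 × 5 = 350
  FM03: 4 × 4 × 10 = 160
  FM04: 7 × 5 × 6 = 210
  FM05: 9 × 6 × 6 = 324
  FM06: 3 × 3 × 9 = 81
  FM07: 4 × 8 × 9 = 288
  FM08: 7 × 6 × 2 = 84
  FM09: 10 × 10 × 8 = 800
  FM10: 9 × 5 × 5 = 225
Modes with RPN > 83: FM02 (350), FM03 (160), FM04 (210), FM05 (324), FM07 (288), FM08 (84), FM09 (800), FM10 (225) → 8.

8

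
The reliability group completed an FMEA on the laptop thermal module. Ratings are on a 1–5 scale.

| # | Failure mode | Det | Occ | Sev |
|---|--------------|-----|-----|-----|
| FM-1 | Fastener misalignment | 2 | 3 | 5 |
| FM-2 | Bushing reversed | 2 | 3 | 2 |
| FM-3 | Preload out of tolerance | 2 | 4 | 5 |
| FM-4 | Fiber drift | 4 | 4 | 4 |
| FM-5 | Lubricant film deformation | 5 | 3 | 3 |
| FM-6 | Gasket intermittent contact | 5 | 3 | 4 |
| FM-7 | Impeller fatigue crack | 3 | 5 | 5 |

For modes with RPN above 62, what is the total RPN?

RPN = Severity × Occurrence × Detection:
  FM-1: 5 × 3 × 2 = 30
  FM-2: 2 × 3 × 2 = 12
  FM-3: 5 × 4 × 2 = 40
  FM-4: 4 × 4 × 4 = 64
  FM-5: 3 × 3 × 5 = 45
  FM-6: 4 × 3 × 5 = 60
  FM-7: 5 × 5 × 3 = 75
RPN > 62: FM-4 (64), FM-7 (75).
Sum: 64 + 75 = 139.

139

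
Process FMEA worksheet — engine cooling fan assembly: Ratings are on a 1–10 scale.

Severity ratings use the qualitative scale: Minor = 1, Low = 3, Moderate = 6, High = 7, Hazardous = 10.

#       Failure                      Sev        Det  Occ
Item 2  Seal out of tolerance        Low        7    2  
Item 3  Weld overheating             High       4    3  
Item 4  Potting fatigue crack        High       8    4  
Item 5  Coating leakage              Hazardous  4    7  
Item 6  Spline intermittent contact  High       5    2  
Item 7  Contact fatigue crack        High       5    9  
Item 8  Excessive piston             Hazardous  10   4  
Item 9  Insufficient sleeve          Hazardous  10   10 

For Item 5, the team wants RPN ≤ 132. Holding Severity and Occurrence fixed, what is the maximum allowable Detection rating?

Item 5: S=10, O=7, D=4 → current RPN = 280.
Fixed product = 70. Need 70 × D ≤ 132, so D ≤ 132/70 = 1.89.
Maximum integer Detection rating = 1 (gives RPN 70; D=2 would give 140 > 132).

1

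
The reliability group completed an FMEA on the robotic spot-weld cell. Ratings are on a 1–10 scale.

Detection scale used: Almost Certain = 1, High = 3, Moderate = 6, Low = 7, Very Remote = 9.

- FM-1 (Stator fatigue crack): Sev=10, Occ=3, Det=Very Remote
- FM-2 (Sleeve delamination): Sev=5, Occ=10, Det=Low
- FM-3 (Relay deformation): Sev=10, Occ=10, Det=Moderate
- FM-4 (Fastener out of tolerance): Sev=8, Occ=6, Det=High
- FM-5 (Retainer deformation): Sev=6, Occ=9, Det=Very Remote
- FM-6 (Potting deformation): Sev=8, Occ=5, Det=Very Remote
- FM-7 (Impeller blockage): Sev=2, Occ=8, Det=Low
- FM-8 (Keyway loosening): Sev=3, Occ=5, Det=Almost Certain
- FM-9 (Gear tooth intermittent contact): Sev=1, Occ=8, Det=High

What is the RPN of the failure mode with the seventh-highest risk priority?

112

RPN = Severity × Occurrence × Detection:
  FM-1: 10 × 3 × 9 = 270
  FM-2: 5 × 10 × 7 = 350
  FM-3: 10 × 10 × 6 = 600
  FM-4: 8 × 6 × 3 = 144
  FM-5: 6 × 9 × 9 = 486
  FM-6: 8 × 5 × 9 = 360
  FM-7: 2 × 8 × 7 = 112
  FM-8: 3 × 5 × 1 = 15
  FM-9: 1 × 8 × 3 = 24
Sorted descending: 600, 486, 360, 350, 270, 144, 112, 24, 15.
The seventh-highest RPN is 112 (FM-7).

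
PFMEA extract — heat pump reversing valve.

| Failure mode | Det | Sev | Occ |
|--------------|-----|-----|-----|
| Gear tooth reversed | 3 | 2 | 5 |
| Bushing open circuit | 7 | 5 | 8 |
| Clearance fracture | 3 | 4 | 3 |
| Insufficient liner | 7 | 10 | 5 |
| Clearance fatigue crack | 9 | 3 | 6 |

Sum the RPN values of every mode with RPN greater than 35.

RPN = Severity × Occurrence × Detection:
  Gear tooth reversed: 2 × 5 × 3 = 30
  Bushing open circuit: 5 × 8 × 7 = 280
  Clearance fracture: 4 × 3 × 3 = 36
  Insufficient liner: 10 × 5 × 7 = 350
  Clearance fatigue crack: 3 × 6 × 9 = 162
RPN > 35: Bushing open circuit (280), Clearance fracture (36), Insufficient liner (350), Clearance fatigue crack (162).
Sum: 280 + 36 + 350 + 162 = 828.

828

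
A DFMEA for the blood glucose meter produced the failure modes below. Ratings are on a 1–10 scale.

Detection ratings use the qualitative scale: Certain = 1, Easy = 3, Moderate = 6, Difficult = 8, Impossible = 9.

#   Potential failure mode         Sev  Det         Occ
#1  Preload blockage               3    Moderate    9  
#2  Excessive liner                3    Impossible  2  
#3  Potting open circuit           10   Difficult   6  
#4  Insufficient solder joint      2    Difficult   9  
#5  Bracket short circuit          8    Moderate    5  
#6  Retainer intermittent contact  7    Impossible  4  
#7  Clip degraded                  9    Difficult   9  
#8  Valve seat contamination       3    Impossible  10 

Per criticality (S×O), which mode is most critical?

Criticality = Severity × Occurrence:
  #1: 3 × 9 = 27
  #2: 3 × 2 = 6
  #3: 10 × 6 = 60
  #4: 2 × 9 = 18
  #5: 8 × 5 = 40
  #6: 7 × 4 = 28
  #7: 9 × 9 = 81
  #8: 3 × 10 = 30
Highest criticality is 81 → #7.

#7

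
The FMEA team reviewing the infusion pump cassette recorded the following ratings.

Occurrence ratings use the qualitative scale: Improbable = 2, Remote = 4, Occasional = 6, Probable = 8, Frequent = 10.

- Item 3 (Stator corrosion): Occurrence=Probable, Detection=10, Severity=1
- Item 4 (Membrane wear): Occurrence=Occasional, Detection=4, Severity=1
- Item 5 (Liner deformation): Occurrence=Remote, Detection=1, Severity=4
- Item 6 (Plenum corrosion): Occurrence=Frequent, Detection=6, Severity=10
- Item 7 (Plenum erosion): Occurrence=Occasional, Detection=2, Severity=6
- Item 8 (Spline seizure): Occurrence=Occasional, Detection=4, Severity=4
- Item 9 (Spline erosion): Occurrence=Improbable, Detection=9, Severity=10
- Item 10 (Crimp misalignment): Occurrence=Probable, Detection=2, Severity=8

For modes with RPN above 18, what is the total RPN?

1180

RPN = Severity × Occurrence × Detection:
  Item 3: 1 × 8 × 10 = 80
  Item 4: 1 × 6 × 4 = 24
  Item 5: 4 × 4 × 1 = 16
  Item 6: 10 × 10 × 6 = 600
  Item 7: 6 × 6 × 2 = 72
  Item 8: 4 × 6 × 4 = 96
  Item 9: 10 × 2 × 9 = 180
  Item 10: 8 × 8 × 2 = 128
RPN > 18: Item 3 (80), Item 4 (24), Item 6 (600), Item 7 (72), Item 8 (96), Item 9 (180), Item 10 (128).
Sum: 80 + 24 + 600 + 72 + 96 + 180 + 128 = 1180.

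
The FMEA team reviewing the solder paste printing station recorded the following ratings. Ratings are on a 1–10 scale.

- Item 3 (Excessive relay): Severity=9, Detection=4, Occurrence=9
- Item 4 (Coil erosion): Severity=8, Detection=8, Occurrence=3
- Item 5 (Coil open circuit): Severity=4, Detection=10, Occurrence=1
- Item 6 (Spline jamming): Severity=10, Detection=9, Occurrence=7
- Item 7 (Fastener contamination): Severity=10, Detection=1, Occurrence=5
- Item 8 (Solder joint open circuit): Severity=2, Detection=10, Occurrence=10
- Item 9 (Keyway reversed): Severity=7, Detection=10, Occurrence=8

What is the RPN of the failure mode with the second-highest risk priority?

RPN = Severity × Occurrence × Detection:
  Item 3: 9 × 9 × 4 = 324
  Item 4: 8 × 3 × 8 = 192
  Item 5: 4 × 1 × 10 = 40
  Item 6: 10 × 7 × 9 = 630
  Item 7: 10 × 5 × 1 = 50
  Item 8: 2 × 10 × 10 = 200
  Item 9: 7 × 8 × 10 = 560
Sorted descending: 630, 560, 324, 200, 192, 50, 40.
The second-highest RPN is 560 (Item 9).

560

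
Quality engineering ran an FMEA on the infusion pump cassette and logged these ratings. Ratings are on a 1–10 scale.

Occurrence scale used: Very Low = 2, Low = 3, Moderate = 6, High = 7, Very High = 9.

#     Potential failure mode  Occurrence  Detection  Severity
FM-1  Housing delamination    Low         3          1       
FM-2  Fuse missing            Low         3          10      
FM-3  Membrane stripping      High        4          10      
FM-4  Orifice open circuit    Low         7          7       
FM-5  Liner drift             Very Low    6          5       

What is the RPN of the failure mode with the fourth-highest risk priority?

60

RPN = Severity × Occurrence × Detection:
  FM-1: 1 × 3 × 3 = 9
  FM-2: 10 × 3 × 3 = 90
  FM-3: 10 × 7 × 4 = 280
  FM-4: 7 × 3 × 7 = 147
  FM-5: 5 × 2 × 6 = 60
Sorted descending: 280, 147, 90, 60, 9.
The fourth-highest RPN is 60 (FM-5).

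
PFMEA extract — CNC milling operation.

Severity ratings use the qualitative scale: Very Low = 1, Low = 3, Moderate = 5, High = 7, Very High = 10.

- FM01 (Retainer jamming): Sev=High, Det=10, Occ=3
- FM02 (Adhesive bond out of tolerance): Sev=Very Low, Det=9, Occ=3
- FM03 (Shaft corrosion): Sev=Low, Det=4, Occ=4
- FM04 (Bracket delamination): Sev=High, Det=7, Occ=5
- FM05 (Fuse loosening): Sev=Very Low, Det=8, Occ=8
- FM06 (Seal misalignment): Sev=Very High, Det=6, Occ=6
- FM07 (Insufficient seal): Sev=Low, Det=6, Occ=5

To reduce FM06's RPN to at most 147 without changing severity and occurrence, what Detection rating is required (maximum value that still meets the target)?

FM06: S=10, O=6, D=6 → current RPN = 360.
Fixed product = 60. Need 60 × D ≤ 147, so D ≤ 147/60 = 2.45.
Maximum integer Detection rating = 2 (gives RPN 120; D=3 would give 180 > 147).

2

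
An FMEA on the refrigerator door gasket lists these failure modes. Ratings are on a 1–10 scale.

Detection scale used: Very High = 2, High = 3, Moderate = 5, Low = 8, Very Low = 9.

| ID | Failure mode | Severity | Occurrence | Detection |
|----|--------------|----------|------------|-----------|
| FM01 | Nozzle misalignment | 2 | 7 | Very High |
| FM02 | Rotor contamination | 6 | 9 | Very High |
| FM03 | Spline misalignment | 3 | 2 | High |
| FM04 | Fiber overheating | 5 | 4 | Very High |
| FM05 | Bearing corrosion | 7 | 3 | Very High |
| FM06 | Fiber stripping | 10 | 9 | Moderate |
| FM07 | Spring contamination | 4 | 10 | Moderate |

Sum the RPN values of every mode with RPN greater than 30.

RPN = Severity × Occurrence × Detection:
  FM01: 2 × 7 × 2 = 28
  FM02: 6 × 9 × 2 = 108
  FM03: 3 × 2 × 3 = 18
  FM04: 5 × 4 × 2 = 40
  FM05: 7 × 3 × 2 = 42
  FM06: 10 × 9 × 5 = 450
  FM07: 4 × 10 × 5 = 200
RPN > 30: FM02 (108), FM04 (40), FM05 (42), FM06 (450), FM07 (200).
Sum: 108 + 40 + 42 + 450 + 200 = 840.

840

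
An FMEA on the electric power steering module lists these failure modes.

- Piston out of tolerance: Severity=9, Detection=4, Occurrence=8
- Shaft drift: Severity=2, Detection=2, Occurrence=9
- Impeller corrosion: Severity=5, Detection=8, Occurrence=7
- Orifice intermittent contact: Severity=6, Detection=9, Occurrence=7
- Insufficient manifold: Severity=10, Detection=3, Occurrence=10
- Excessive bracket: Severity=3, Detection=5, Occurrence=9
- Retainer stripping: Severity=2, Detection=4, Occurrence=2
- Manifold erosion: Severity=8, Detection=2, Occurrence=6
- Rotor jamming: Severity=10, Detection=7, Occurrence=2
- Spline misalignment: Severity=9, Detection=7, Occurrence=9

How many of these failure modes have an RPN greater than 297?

RPN = Severity × Occurrence × Detection:
  Piston out of tolerance: 9 × 8 × 4 = 288
  Shaft drift: 2 × 9 × 2 = 36
  Impeller corrosion: 5 × 7 × 8 = 280
  Orifice intermittent contact: 6 × 7 × 9 = 378
  Insufficient manifold: 10 × 10 × 3 = 300
  Excessive bracket: 3 × 9 × 5 = 135
  Retainer stripping: 2 × 2 × 4 = 16
  Manifold erosion: 8 × 6 × 2 = 96
  Rotor jamming: 10 × 2 × 7 = 140
  Spline misalignment: 9 × 9 × 7 = 567
Modes with RPN > 297: Orifice intermittent contact (378), Insufficient manifold (300), Spline misalignment (567) → 3.

3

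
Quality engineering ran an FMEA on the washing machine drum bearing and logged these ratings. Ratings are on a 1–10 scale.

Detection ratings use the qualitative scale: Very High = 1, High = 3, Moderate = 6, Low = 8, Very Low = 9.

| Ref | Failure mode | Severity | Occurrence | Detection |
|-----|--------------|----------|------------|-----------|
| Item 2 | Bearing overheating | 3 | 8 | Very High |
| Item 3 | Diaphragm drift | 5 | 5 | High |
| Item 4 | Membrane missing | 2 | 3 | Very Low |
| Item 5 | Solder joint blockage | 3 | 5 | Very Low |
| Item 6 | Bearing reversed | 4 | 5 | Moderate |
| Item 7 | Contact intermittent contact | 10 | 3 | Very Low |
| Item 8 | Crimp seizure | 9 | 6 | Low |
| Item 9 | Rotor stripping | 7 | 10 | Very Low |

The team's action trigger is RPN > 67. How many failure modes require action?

6

RPN = Severity × Occurrence × Detection:
  Item 2: 3 × 8 × 1 = 24
  Item 3: 5 × 5 × 3 = 75
  Item 4: 2 × 3 × 9 = 54
  Item 5: 3 × 5 × 9 = 135
  Item 6: 4 × 5 × 6 = 120
  Item 7: 10 × 3 × 9 = 270
  Item 8: 9 × 6 × 8 = 432
  Item 9: 7 × 10 × 9 = 630
Modes with RPN > 67: Item 3 (75), Item 5 (135), Item 6 (120), Item 7 (270), Item 8 (432), Item 9 (630) → 6.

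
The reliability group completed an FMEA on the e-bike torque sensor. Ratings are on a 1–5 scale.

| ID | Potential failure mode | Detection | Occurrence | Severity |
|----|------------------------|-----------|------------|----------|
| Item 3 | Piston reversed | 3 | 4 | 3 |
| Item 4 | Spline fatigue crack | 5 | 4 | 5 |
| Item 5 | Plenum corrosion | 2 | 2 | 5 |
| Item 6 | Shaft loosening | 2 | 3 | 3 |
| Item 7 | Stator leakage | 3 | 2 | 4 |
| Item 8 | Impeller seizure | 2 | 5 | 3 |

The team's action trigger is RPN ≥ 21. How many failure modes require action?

4

RPN = Severity × Occurrence × Detection:
  Item 3: 3 × 4 × 3 = 36
  Item 4: 5 × 4 × 5 = 100
  Item 5: 5 × 2 × 2 = 20
  Item 6: 3 × 3 × 2 = 18
  Item 7: 4 × 2 × 3 = 24
  Item 8: 3 × 5 × 2 = 30
Modes with RPN ≥ 21: Item 3 (36), Item 4 (100), Item 7 (24), Item 8 (30) → 4.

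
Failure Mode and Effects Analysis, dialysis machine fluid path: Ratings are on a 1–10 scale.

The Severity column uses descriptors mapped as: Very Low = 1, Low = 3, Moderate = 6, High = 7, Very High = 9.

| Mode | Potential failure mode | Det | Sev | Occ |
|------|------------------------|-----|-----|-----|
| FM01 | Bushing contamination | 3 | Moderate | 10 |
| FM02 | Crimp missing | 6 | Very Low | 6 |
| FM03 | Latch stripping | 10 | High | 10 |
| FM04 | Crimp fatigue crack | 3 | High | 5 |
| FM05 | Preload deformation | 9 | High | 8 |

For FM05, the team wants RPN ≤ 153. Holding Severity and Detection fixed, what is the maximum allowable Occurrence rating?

FM05: S=7, O=8, D=9 → current RPN = 504.
Fixed product = 63. Need 63 × O ≤ 153, so O ≤ 153/63 = 2.43.
Maximum integer Occurrence rating = 2 (gives RPN 126; O=3 would give 189 > 153).

2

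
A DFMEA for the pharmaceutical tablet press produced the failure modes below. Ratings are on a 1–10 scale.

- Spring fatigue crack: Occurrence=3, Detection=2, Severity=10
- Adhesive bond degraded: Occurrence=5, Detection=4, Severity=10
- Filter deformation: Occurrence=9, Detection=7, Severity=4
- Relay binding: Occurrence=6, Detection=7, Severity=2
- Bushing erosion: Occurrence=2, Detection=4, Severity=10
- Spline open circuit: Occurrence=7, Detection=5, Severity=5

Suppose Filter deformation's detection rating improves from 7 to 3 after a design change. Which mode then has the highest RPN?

Adhesive bond degraded

RPN = Severity × Occurrence × Detection:
  Spring fatigue crack: 10 × 3 × 2 = 60
  Adhesive bond degraded: 10 × 5 × 4 = 200
  Filter deformation: 4 × 9 × 7 = 252
  Relay binding: 2 × 6 × 7 = 84
  Bushing erosion: 10 × 2 × 4 = 80
  Spline open circuit: 5 × 7 × 5 = 175
After action: Filter deformation → 4 × 9 × 3 = 108.
Revised RPNs: Adhesive bond degraded=200, Spline open circuit=175, Filter deformation=108, Relay binding=84, Bushing erosion=80, Spring fatigue crack=60.
Highest is now Adhesive bond degraded (200).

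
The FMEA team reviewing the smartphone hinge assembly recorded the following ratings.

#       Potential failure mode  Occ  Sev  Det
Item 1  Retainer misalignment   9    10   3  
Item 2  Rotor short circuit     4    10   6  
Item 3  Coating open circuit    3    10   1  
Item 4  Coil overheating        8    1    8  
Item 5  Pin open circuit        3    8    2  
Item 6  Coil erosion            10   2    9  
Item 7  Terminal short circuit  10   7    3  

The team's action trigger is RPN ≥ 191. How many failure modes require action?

RPN = Severity × Occurrence × Detection:
  Item 1: 10 × 9 × 3 = 270
  Item 2: 10 × 4 × 6 = 240
  Item 3: 10 × 3 × 1 = 30
  Item 4: 1 × 8 × 8 = 64
  Item 5: 8 × 3 × 2 = 48
  Item 6: 2 × 10 × 9 = 180
  Item 7: 7 × 10 × 3 = 210
Modes with RPN ≥ 191: Item 1 (270), Item 2 (240), Item 7 (210) → 3.

3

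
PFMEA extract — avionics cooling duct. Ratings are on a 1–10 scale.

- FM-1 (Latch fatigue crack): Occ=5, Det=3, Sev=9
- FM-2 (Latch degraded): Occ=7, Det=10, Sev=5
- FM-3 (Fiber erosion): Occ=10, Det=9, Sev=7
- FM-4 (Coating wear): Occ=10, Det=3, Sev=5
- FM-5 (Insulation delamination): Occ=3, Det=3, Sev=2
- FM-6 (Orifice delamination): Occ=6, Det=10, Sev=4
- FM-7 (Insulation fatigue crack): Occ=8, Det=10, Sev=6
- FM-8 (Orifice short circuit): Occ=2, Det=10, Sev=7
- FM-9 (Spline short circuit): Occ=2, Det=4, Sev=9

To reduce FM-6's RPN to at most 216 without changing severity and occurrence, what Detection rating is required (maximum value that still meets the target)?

9

FM-6: S=4, O=6, D=10 → current RPN = 240.
Fixed product = 24. Need 24 × D ≤ 216, so D ≤ 216/24 = 9.00.
Maximum integer Detection rating = 9 (gives RPN 216; D=10 would give 240 > 216).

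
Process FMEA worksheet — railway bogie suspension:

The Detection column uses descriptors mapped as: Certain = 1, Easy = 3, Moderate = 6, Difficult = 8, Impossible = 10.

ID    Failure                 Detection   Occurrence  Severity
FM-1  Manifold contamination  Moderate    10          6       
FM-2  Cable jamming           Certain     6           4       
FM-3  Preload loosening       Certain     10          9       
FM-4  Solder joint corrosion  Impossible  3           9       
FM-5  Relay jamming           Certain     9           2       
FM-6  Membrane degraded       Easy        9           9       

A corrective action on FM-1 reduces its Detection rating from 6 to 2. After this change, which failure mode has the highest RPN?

FM-4

RPN = Severity × Occurrence × Detection:
  FM-1: 6 × 10 × 6 = 360
  FM-2: 4 × 6 × 1 = 24
  FM-3: 9 × 10 × 1 = 90
  FM-4: 9 × 3 × 10 = 270
  FM-5: 2 × 9 × 1 = 18
  FM-6: 9 × 9 × 3 = 243
After action: FM-1 → 6 × 10 × 2 = 120.
Revised RPNs: FM-4=270, FM-6=243, FM-1=120, FM-3=90, FM-2=24, FM-5=18.
Highest is now FM-4 (270).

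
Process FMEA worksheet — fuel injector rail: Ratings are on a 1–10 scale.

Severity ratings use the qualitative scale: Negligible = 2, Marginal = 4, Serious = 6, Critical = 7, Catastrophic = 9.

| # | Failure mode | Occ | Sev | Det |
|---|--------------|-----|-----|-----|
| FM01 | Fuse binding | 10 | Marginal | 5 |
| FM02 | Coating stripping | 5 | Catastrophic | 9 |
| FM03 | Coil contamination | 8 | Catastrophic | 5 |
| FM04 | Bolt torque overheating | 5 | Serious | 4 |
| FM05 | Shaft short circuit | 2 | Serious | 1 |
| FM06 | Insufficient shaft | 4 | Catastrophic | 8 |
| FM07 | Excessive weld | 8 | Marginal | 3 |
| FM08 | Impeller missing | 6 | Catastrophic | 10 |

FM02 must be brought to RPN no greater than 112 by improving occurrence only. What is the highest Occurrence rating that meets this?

FM02: S=9, O=5, D=9 → current RPN = 405.
Fixed product = 81. Need 81 × O ≤ 112, so O ≤ 112/81 = 1.38.
Maximum integer Occurrence rating = 1 (gives RPN 81; O=2 would give 162 > 112).

1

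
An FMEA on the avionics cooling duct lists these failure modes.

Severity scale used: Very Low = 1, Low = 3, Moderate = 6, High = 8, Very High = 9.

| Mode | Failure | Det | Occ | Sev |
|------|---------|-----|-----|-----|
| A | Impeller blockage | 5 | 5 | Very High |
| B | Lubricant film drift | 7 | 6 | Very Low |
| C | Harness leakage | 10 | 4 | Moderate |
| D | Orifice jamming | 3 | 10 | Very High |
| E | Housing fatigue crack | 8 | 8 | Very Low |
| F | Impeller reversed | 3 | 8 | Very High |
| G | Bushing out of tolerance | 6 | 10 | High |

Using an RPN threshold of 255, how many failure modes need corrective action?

RPN = Severity × Occurrence × Detection:
  A: 9 × 5 × 5 = 225
  B: 1 × 6 × 7 = 42
  C: 6 × 4 × 10 = 240
  D: 9 × 10 × 3 = 270
  E: 1 × 8 × 8 = 64
  F: 9 × 8 × 3 = 216
  G: 8 × 10 × 6 = 480
Modes with RPN ≥ 255: D (270), G (480) → 2.

2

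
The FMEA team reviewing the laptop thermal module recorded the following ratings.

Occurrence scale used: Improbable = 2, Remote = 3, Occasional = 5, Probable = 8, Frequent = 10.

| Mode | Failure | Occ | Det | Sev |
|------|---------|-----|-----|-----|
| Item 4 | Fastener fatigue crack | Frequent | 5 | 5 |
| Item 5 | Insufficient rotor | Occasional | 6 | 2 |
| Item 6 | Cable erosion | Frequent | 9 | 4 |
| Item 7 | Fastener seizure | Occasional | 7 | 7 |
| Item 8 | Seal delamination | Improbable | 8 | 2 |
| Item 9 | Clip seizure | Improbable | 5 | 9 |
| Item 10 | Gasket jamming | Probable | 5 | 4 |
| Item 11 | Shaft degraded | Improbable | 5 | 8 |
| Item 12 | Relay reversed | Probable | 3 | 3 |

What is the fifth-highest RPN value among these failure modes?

RPN = Severity × Occurrence × Detection:
  Item 4: 5 × 10 × 5 = 250
  Item 5: 2 × 5 × 6 = 60
  Item 6: 4 × 10 × 9 = 360
  Item 7: 7 × 5 × 7 = 245
  Item 8: 2 × 2 × 8 = 32
  Item 9: 9 × 2 × 5 = 90
  Item 10: 4 × 8 × 5 = 160
  Item 11: 8 × 2 × 5 = 80
  Item 12: 3 × 8 × 3 = 72
Sorted descending: 360, 250, 245, 160, 90, 80, 72, 60, 32.
The fifth-highest RPN is 90 (Item 9).

90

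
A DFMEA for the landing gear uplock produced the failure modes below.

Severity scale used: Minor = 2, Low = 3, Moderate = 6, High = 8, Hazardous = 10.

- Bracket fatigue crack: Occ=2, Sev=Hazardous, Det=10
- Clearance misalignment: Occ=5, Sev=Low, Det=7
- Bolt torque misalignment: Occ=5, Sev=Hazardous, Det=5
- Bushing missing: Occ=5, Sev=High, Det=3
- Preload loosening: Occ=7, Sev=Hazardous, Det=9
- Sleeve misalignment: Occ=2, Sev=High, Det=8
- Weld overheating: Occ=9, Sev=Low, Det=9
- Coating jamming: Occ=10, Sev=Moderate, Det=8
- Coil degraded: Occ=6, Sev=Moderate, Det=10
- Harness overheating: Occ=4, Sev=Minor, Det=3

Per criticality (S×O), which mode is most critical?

Preload loosening

Criticality = Severity × Occurrence:
  Bracket fatigue crack: 10 × 2 = 20
  Clearance misalignment: 3 × 5 = 15
  Bolt torque misalignment: 10 × 5 = 50
  Bushing missing: 8 × 5 = 40
  Preload loosening: 10 × 7 = 70
  Sleeve misalignment: 8 × 2 = 16
  Weld overheating: 3 × 9 = 27
  Coating jamming: 6 × 10 = 60
  Coil degraded: 6 × 6 = 36
  Harness overheating: 2 × 4 = 8
Highest criticality is 70 → Preload loosening.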